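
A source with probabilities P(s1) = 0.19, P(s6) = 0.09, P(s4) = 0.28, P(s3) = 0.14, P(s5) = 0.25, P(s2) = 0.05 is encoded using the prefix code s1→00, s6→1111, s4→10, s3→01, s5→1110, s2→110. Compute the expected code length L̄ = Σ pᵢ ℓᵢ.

2.73 bits/symbol

L̄ = Σ pᵢ·ℓᵢ = 0.19·2 + 0.09·4 + 0.28·2 + 0.14·2 + 0.25·4 + 0.05·3 = 2.73 bits/symbol.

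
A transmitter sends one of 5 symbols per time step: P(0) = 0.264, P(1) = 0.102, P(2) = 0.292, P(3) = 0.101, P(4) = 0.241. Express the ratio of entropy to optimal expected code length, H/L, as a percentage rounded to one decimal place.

Entropy H = −Σ p log₂ p ≈ 2.1906 bits.
Huffman merges: 101/1000+51/500→203/1000; 203/1000+241/1000→111/250; 33/125+73/250→139/250; 111/250+139/250→1. L = 2203/1000 ≈ 2.2030.
Efficiency = H/L = 2.1906/2.2030 = 99.4%.

99.4%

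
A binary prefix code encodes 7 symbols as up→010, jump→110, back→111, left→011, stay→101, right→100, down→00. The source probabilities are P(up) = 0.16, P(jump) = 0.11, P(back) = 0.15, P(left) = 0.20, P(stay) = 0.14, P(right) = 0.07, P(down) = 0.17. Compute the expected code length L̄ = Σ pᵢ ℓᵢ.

2.83 bits/symbol

L̄ = Σ pᵢ·ℓᵢ = 0.16·3 + 0.11·3 + 0.15·3 + 0.20·3 + 0.14·3 + 0.07·3 + 0.17·2 = 2.83 bits/symbol.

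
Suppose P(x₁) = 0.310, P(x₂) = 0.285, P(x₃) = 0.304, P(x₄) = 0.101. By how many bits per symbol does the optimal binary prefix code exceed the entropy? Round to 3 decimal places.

0.104 bits

Entropy H = −Σ p log₂ p ≈ 1.8962 bits.
Huffman merges: 101/1000+57/200→193/500; 38/125+31/100→307/500; 193/500+307/500→1. L = 2 ≈ 2.0000.
L − H = 2.0000 − 1.8962 = 0.104 bits.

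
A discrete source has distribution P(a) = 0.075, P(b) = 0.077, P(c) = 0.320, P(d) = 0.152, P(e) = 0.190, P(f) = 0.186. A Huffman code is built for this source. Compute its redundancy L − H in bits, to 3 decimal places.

Entropy H = −Σ p log₂ p ≈ 2.4108 bits.
Huffman merges: 3/40+77/1000→19/125; 19/125+19/125→38/125; 93/500+19/100→47/125; 38/125+8/25→78/125; 47/125+78/125→1. L = 307/125 ≈ 2.4560.
L − H = 2.4560 − 2.4108 = 0.045 bits.

0.045 bits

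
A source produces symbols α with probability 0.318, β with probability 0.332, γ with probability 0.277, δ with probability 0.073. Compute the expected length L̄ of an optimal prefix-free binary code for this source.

2 bits/symbol

Repeatedly combine the two least-probable nodes; the expected code length is the sum of the merged weights.
merge 73/1000 + 277/1000 → 7/20
merge 159/500 + 83/250 → 13/20
merge 7/20 + 13/20 → 1
L = 7/20 + 13/20 + 1 = 2 bits/symbol.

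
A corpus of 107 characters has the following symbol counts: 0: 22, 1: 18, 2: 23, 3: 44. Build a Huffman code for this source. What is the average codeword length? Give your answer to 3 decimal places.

1.963 bits/symbol

Probabilities are the counts divided by 107.
Repeatedly combine the two least-probable nodes; the expected code length is the sum of the merged weights.
merge 18/107 + 22/107 → 40/107
merge 23/107 + 40/107 → 63/107
merge 44/107 + 63/107 → 1
L = 40/107 + 63/107 + 1 = 210/107 ≈ 1.963 bits/symbol.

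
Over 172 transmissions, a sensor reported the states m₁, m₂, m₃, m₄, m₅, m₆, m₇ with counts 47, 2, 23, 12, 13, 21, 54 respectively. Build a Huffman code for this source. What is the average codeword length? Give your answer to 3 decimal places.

2.494 bits/symbol

Probabilities are the counts divided by 172.
Repeatedly combine the two least-probable nodes; the expected code length is the sum of the merged weights.
merge 1/86 + 3/43 → 7/86
merge 13/172 + 7/86 → 27/172
merge 21/172 + 23/172 → 11/43
merge 27/172 + 11/43 → 71/172
merge 47/172 + 27/86 → 101/172
merge 71/172 + 101/172 → 1
L = 7/86 + 27/172 + 11/43 + 71/172 + 101/172 + 1 = 429/172 ≈ 2.494 bits/symbol.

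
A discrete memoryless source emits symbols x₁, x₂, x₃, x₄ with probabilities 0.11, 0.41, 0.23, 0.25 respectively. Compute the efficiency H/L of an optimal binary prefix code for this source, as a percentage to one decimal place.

96.6%

Entropy H = −Σ p log₂ p ≈ 1.8653 bits.
Huffman merges: 11/100+23/100→17/50; 1/4+17/50→59/100; 41/100+59/100→1. L = 193/100 ≈ 1.9300.
Efficiency = H/L = 1.8653/1.9300 = 96.6%.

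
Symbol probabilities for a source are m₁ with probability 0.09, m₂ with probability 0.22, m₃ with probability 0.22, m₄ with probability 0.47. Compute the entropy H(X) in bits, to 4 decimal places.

1.7858 bits

H = −Σ pᵢ log₂ pᵢ.
−0.09·log₂(0.09) = 0.3127
−0.22·log₂(0.22) = 0.4806
−0.22·log₂(0.22) = 0.4806
−0.47·log₂(0.47) = 0.5120
Sum ≈ 1.7858 → 1.7858 bits.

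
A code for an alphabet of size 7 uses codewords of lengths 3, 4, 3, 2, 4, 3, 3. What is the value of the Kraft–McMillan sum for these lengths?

0.875

With common denominator 2^4 = 16: Σ 2^(−ℓᵢ) = 2/16 + 1/16 + 2/16 + 4/16 + 1/16 + 2/16 + 2/16 = 14/16 = 0.875.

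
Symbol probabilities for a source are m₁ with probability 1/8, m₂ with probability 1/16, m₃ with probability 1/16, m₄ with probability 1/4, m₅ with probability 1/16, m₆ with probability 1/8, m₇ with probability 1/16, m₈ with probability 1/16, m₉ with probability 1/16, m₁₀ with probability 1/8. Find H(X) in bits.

Each probability is a power of 1/2, so log₂(1/p) is an integer.
H = Σ p·log₂(1/p) = 1/8·3 + 1/16·4 + 1/16·4 + 1/4·2 + 1/16·4 + 1/8·3 + 1/16·4 + 1/16·4 + 1/16·4 + 1/8·3 = 3.125 bits.

3.125 bits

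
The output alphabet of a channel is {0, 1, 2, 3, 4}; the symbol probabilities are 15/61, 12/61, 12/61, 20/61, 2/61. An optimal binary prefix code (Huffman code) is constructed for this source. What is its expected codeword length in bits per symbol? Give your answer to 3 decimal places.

Repeatedly combine the two least-probable nodes; the expected code length is the sum of the merged weights.
merge 2/61 + 12/61 → 14/61
merge 12/61 + 14/61 → 26/61
merge 15/61 + 20/61 → 35/61
merge 26/61 + 35/61 → 1
L = 14/61 + 26/61 + 35/61 + 1 = 136/61 ≈ 2.230 bits/symbol.

2.230 bits/symbol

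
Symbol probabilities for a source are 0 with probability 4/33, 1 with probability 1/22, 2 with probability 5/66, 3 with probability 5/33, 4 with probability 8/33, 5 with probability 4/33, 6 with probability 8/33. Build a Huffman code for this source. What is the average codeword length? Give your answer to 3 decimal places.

2.636 bits/symbol

Repeatedly combine the two least-probable nodes; the expected code length is the sum of the merged weights.
merge 1/22 + 5/66 → 4/33
merge 4/33 + 4/33 → 8/33
merge 4/33 + 5/33 → 3/11
merge 8/33 + 8/33 → 16/33
merge 8/33 + 3/11 → 17/33
merge 16/33 + 17/33 → 1
L = 4/33 + 8/33 + 3/11 + 16/33 + 17/33 + 1 = 29/11 ≈ 2.636 bits/symbol.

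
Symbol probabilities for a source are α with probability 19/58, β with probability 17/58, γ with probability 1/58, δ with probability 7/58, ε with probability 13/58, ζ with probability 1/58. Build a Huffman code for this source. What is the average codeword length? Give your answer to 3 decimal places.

Repeatedly combine the two least-probable nodes; the expected code length is the sum of the merged weights.
merge 1/58 + 1/58 → 1/29
merge 1/29 + 7/58 → 9/58
merge 9/58 + 13/58 → 11/29
merge 17/58 + 19/58 → 18/29
merge 11/29 + 18/29 → 1
L = 1/29 + 9/58 + 11/29 + 18/29 + 1 = 127/58 ≈ 2.190 bits/symbol.

2.190 bits/symbol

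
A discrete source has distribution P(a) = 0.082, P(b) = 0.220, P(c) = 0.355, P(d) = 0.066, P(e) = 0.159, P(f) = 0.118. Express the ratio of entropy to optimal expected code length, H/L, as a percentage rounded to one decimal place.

97.4%

Entropy H = −Σ p log₂ p ≈ 2.3513 bits.
Huffman merges: 33/500+41/500→37/250; 59/500+37/250→133/500; 159/1000+11/50→379/1000; 133/500+71/200→621/1000; 379/1000+621/1000→1. L = 1207/500 ≈ 2.4140.
Efficiency = H/L = 2.3513/2.4140 = 97.4%.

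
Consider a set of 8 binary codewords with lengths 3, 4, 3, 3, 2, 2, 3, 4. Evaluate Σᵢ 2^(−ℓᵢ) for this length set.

1.125

With common denominator 2^4 = 16: Σ 2^(−ℓᵢ) = 2/16 + 1/16 + 2/16 + 2/16 + 4/16 + 4/16 + 2/16 + 1/16 = 18/16 = 1.125.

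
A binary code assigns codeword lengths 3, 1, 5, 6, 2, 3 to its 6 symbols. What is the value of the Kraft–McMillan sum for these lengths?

With common denominator 2^6 = 64: Σ 2^(−ℓᵢ) = 8/64 + 32/64 + 2/64 + 1/64 + 16/64 + 8/64 = 67/64 = 1.046875.

1.046875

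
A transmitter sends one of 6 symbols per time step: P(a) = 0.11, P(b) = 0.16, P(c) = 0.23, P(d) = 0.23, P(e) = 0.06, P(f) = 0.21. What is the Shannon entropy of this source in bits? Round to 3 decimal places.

2.465 bits

H = −Σ pᵢ log₂ pᵢ.
−0.11·log₂(0.11) = 0.3503
−0.16·log₂(0.16) = 0.4230
−0.23·log₂(0.23) = 0.4877
−0.23·log₂(0.23) = 0.4877
−0.06·log₂(0.06) = 0.2435
−0.21·log₂(0.21) = 0.4728
Sum ≈ 2.4650 → 2.465 bits.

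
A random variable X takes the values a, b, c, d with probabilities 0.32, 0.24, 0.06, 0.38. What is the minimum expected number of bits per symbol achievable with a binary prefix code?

1.92 bits/symbol

Repeatedly combine the two least-probable nodes; the expected code length is the sum of the merged weights.
merge 3/50 + 6/25 → 3/10
merge 3/10 + 8/25 → 31/50
merge 19/50 + 31/50 → 1
L = 3/10 + 31/50 + 1 = 48/25 = 1.92 bits/symbol.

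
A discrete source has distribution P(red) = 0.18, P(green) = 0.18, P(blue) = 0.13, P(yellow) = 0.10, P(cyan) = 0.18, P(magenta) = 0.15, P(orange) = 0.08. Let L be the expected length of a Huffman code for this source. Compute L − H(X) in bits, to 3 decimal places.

0.067 bits

Entropy H = −Σ p log₂ p ≈ 2.7528 bits.
Huffman merges: 2/25+1/10→9/50; 13/100+3/20→7/25; 9/50+9/50→9/25; 9/50+9/50→9/25; 7/25+9/25→16/25; 9/25+16/25→1. L = 141/50 ≈ 2.8200.
L − H = 2.8200 − 2.7528 = 0.067 bits.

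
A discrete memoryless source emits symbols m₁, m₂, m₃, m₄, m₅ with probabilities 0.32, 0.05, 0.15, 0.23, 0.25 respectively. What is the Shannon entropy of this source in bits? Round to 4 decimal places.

H = −Σ pᵢ log₂ pᵢ.
−0.32·log₂(0.32) = 0.5260
−0.05·log₂(0.05) = 0.2161
−0.15·log₂(0.15) = 0.4105
−0.23·log₂(0.23) = 0.4877
−0.25·log₂(0.25) = 0.5000
Sum ≈ 2.1403 → 2.1403 bits.

2.1403 bits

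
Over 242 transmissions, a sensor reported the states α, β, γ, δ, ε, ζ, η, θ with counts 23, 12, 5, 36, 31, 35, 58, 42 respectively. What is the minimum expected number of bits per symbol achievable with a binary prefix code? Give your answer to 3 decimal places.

2.822 bits/symbol

Probabilities are the counts divided by 242.
Repeatedly combine the two least-probable nodes; the expected code length is the sum of the merged weights.
merge 5/242 + 6/121 → 17/242
merge 17/242 + 23/242 → 20/121
merge 31/242 + 35/242 → 3/11
merge 18/121 + 20/121 → 38/121
merge 21/121 + 29/121 → 50/121
merge 3/11 + 38/121 → 71/121
merge 50/121 + 71/121 → 1
L = 17/242 + 20/121 + 3/11 + 38/121 + 50/121 + 71/121 + 1 = 683/242 ≈ 2.822 bits/symbol.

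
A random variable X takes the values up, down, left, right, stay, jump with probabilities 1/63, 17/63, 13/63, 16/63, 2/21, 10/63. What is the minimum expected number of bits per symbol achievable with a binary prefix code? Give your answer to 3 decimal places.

2.381 bits/symbol

Repeatedly combine the two least-probable nodes; the expected code length is the sum of the merged weights.
merge 1/63 + 2/21 → 1/9
merge 1/9 + 10/63 → 17/63
merge 13/63 + 16/63 → 29/63
merge 17/63 + 17/63 → 34/63
merge 29/63 + 34/63 → 1
L = 1/9 + 17/63 + 29/63 + 34/63 + 1 = 50/21 ≈ 2.381 bits/symbol.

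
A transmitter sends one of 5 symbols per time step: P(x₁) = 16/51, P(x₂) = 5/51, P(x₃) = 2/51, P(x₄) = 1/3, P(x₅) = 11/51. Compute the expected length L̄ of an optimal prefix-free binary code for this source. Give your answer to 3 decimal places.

Repeatedly combine the two least-probable nodes; the expected code length is the sum of the merged weights.
merge 2/51 + 5/51 → 7/51
merge 7/51 + 11/51 → 6/17
merge 16/51 + 1/3 → 11/17
merge 6/17 + 11/17 → 1
L = 7/51 + 6/17 + 11/17 + 1 = 109/51 ≈ 2.137 bits/symbol.

2.137 bits/symbol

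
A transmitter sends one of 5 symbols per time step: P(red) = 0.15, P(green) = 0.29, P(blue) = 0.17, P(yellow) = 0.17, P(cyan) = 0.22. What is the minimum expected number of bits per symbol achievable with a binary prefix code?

Repeatedly combine the two least-probable nodes; the expected code length is the sum of the merged weights.
merge 3/20 + 17/100 → 8/25
merge 17/100 + 11/50 → 39/100
merge 29/100 + 8/25 → 61/100
merge 39/100 + 61/100 → 1
L = 8/25 + 39/100 + 61/100 + 1 = 58/25 = 2.32 bits/symbol.

2.32 bits/symbol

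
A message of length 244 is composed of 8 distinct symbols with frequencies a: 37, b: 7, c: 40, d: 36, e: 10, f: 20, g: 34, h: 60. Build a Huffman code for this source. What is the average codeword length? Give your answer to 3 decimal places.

2.811 bits/symbol

Probabilities are the counts divided by 244.
Repeatedly combine the two least-probable nodes; the expected code length is the sum of the merged weights.
merge 7/244 + 5/122 → 17/244
merge 17/244 + 5/61 → 37/244
merge 17/122 + 9/61 → 35/122
merge 37/244 + 37/244 → 37/122
merge 10/61 + 15/61 → 25/61
merge 35/122 + 37/122 → 36/61
merge 25/61 + 36/61 → 1
L = 17/244 + 37/244 + 35/122 + 37/122 + 25/61 + 36/61 + 1 = 343/122 ≈ 2.811 bits/symbol.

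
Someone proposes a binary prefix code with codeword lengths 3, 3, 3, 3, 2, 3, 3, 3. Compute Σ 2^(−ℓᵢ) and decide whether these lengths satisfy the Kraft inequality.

With common denominator 2^3 = 8: Σ 2^(−ℓᵢ) = 1/8 + 1/8 + 1/8 + 1/8 + 2/8 + 1/8 + 1/8 + 1/8 = 9/8 = 1.125.
Kraft's inequality requires Σ ≤ 1; here Σ = 1.125 > 1, so no such prefix code exists.

1.125; no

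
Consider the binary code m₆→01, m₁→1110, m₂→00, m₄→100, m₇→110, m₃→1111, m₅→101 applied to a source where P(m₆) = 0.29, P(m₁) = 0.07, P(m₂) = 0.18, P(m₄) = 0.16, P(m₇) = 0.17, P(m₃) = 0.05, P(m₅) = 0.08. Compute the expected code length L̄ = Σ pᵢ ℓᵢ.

L̄ = Σ pᵢ·ℓᵢ = 0.29·2 + 0.07·4 + 0.18·2 + 0.16·3 + 0.17·3 + 0.05·4 + 0.08·3 = 2.65 bits/symbol.

2.65 bits/symbol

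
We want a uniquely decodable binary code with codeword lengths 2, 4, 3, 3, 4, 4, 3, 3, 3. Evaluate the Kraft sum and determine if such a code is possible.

1.0625; no

With common denominator 2^4 = 16: Σ 2^(−ℓᵢ) = 4/16 + 1/16 + 2/16 + 2/16 + 1/16 + 1/16 + 2/16 + 2/16 + 2/16 = 17/16 = 1.0625.
Kraft's inequality requires Σ ≤ 1; here Σ = 1.0625 > 1, so no such prefix code exists.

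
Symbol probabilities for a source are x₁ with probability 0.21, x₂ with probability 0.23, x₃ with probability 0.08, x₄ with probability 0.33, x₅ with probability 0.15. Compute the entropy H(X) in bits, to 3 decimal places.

2.190 bits

H = −Σ pᵢ log₂ pᵢ.
−0.21·log₂(0.21) = 0.4728
−0.23·log₂(0.23) = 0.4877
−0.08·log₂(0.08) = 0.2915
−0.33·log₂(0.33) = 0.5278
−0.15·log₂(0.15) = 0.4105
Sum ≈ 2.1904 → 2.190 bits.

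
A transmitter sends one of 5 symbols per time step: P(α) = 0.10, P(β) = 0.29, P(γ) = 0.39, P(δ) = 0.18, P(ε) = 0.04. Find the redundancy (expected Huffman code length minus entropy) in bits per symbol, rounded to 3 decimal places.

0.059 bits

Entropy H = −Σ p log₂ p ≈ 2.0110 bits.
Huffman merges: 1/25+1/10→7/50; 7/50+9/50→8/25; 29/100+8/25→61/100; 39/100+61/100→1. L = 207/100 ≈ 2.0700.
L − H = 2.0700 − 2.0110 = 0.059 bits.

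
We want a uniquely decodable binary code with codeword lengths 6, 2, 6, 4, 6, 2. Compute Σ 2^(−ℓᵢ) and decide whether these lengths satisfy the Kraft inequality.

With common denominator 2^6 = 64: Σ 2^(−ℓᵢ) = 1/64 + 16/64 + 1/64 + 4/64 + 1/64 + 16/64 = 39/64 = 0.609375.
Kraft's inequality requires Σ ≤ 1; here Σ = 0.609375 ≤ 1, so such a prefix code exists.

0.609375; yes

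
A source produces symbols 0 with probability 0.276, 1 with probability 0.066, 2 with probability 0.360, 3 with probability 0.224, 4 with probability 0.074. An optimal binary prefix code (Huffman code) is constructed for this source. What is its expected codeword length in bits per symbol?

Repeatedly combine the two least-probable nodes; the expected code length is the sum of the merged weights.
merge 33/500 + 37/500 → 7/50
merge 7/50 + 28/125 → 91/250
merge 69/250 + 9/25 → 159/250
merge 91/250 + 159/250 → 1
L = 7/50 + 91/250 + 159/250 + 1 = 107/50 = 2.14 bits/symbol.

2.14 bits/symbol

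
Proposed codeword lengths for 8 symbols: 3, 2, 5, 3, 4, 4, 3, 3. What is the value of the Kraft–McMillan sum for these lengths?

0.90625

With common denominator 2^5 = 32: Σ 2^(−ℓᵢ) = 4/32 + 8/32 + 1/32 + 4/32 + 2/32 + 2/32 + 4/32 + 4/32 = 29/32 = 0.90625.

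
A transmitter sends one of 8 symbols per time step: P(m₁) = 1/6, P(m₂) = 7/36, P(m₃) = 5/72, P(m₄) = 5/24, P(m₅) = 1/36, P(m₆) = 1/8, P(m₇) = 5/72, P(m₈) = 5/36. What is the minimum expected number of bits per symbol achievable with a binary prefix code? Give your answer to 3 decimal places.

Repeatedly combine the two least-probable nodes; the expected code length is the sum of the merged weights.
merge 1/36 + 5/72 → 7/72
merge 5/72 + 7/72 → 1/6
merge 1/8 + 5/36 → 19/72
merge 1/6 + 1/6 → 1/3
merge 7/36 + 5/24 → 29/72
merge 19/72 + 1/3 → 43/72
merge 29/72 + 43/72 → 1
L = 7/72 + 1/6 + 19/72 + 1/3 + 29/72 + 43/72 + 1 = 103/36 ≈ 2.861 bits/symbol.

2.861 bits/symbol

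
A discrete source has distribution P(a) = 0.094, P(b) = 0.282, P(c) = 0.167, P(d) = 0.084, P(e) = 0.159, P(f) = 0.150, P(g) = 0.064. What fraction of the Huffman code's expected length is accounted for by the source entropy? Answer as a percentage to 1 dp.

Entropy H = −Σ p log₂ p ≈ 2.6532 bits.
Huffman merges: 8/125+21/250→37/250; 47/500+37/250→121/500; 3/20+159/1000→309/1000; 167/1000+121/500→409/1000; 141/500+309/1000→591/1000; 409/1000+591/1000→1. L = 2699/1000 ≈ 2.6990.
Efficiency = H/L = 2.6532/2.6990 = 98.3%.

98.3%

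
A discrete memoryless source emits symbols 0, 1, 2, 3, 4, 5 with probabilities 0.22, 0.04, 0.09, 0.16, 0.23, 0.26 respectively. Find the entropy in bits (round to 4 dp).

H = −Σ pᵢ log₂ pᵢ.
−0.22·log₂(0.22) = 0.4806
−0.04·log₂(0.04) = 0.1858
−0.09·log₂(0.09) = 0.3127
−0.16·log₂(0.16) = 0.4230
−0.23·log₂(0.23) = 0.4877
−0.26·log₂(0.26) = 0.5053
Sum ≈ 2.3950 → 2.3950 bits.

2.3950 bits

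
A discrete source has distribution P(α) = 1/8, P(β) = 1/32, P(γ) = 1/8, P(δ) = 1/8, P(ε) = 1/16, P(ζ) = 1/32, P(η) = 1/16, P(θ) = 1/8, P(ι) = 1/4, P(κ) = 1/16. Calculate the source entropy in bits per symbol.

Each probability is a power of 1/2, so log₂(1/p) is an integer.
H = Σ p·log₂(1/p) = 1/8·3 + 1/32·5 + 1/8·3 + 1/8·3 + 1/16·4 + 1/32·5 + 1/16·4 + 1/8·3 + 1/4·2 + 1/16·4 = 3.0625 bits.

3.0625 bits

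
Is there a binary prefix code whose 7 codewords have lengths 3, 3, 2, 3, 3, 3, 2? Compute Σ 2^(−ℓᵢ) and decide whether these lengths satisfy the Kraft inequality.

With common denominator 2^3 = 8: Σ 2^(−ℓᵢ) = 1/8 + 1/8 + 2/8 + 1/8 + 1/8 + 1/8 + 2/8 = 9/8 = 1.125.
Kraft's inequality requires Σ ≤ 1; here Σ = 1.125 > 1, so no such prefix code exists.

1.125; no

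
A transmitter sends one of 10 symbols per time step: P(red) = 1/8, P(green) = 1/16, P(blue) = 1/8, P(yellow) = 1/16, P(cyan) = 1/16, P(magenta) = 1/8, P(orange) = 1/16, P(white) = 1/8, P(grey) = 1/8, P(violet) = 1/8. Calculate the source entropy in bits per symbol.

3.25 bits

Each probability is a power of 1/2, so log₂(1/p) is an integer.
H = Σ p·log₂(1/p) = 1/8·3 + 1/16·4 + 1/8·3 + 1/16·4 + 1/16·4 + 1/8·3 + 1/16·4 + 1/8·3 + 1/8·3 + 1/8·3 = 3.25 bits.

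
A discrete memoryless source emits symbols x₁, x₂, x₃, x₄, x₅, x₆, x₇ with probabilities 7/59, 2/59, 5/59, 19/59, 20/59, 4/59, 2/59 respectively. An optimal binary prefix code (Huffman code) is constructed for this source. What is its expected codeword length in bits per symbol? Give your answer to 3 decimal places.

2.407 bits/symbol

Repeatedly combine the two least-probable nodes; the expected code length is the sum of the merged weights.
merge 2/59 + 2/59 → 4/59
merge 4/59 + 4/59 → 8/59
merge 5/59 + 7/59 → 12/59
merge 8/59 + 12/59 → 20/59
merge 19/59 + 20/59 → 39/59
merge 20/59 + 39/59 → 1
L = 4/59 + 8/59 + 12/59 + 20/59 + 39/59 + 1 = 142/59 ≈ 2.407 bits/symbol.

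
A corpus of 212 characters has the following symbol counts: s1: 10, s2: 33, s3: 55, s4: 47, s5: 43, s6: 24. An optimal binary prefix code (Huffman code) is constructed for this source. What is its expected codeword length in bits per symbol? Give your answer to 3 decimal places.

Probabilities are the counts divided by 212.
Repeatedly combine the two least-probable nodes; the expected code length is the sum of the merged weights.
merge 5/106 + 6/53 → 17/106
merge 33/212 + 17/106 → 67/212
merge 43/212 + 47/212 → 45/106
merge 55/212 + 67/212 → 61/106
merge 45/106 + 61/106 → 1
L = 17/106 + 67/212 + 45/106 + 61/106 + 1 = 525/212 ≈ 2.476 bits/symbol.

2.476 bits/symbol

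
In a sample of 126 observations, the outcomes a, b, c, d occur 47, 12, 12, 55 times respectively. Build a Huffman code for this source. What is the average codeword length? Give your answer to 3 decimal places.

1.754 bits/symbol

Probabilities are the counts divided by 126.
Repeatedly combine the two least-probable nodes; the expected code length is the sum of the merged weights.
merge 2/21 + 2/21 → 4/21
merge 4/21 + 47/126 → 71/126
merge 55/126 + 71/126 → 1
L = 4/21 + 71/126 + 1 = 221/126 ≈ 1.754 bits/symbol.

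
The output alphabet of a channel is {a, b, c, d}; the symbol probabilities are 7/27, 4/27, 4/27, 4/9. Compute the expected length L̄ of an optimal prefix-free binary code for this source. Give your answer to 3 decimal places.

1.852 bits/symbol

Repeatedly combine the two least-probable nodes; the expected code length is the sum of the merged weights.
merge 4/27 + 4/27 → 8/27
merge 7/27 + 8/27 → 5/9
merge 4/9 + 5/9 → 1
L = 8/27 + 5/9 + 1 = 50/27 ≈ 1.852 bits/symbol.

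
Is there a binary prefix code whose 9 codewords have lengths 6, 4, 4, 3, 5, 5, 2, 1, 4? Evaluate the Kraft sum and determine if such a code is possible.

With common denominator 2^6 = 64: Σ 2^(−ℓᵢ) = 1/64 + 4/64 + 4/64 + 8/64 + 2/64 + 2/64 + 16/64 + 32/64 + 4/64 = 73/64 = 1.140625.
Kraft's inequality requires Σ ≤ 1; here Σ = 1.140625 > 1, so no such prefix code exists.

1.140625; no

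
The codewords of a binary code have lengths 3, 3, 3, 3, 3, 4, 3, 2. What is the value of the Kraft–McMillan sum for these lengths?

With common denominator 2^4 = 16: Σ 2^(−ℓᵢ) = 2/16 + 2/16 + 2/16 + 2/16 + 2/16 + 1/16 + 2/16 + 4/16 = 17/16 = 1.0625.

1.0625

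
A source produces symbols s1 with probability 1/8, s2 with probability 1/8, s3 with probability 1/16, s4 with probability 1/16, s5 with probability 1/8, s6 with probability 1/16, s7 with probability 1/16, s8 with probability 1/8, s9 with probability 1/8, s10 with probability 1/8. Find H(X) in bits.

3.25 bits

Each probability is a power of 1/2, so log₂(1/p) is an integer.
H = Σ p·log₂(1/p) = 1/8·3 + 1/8·3 + 1/16·4 + 1/16·4 + 1/8·3 + 1/16·4 + 1/16·4 + 1/8·3 + 1/8·3 + 1/8·3 = 3.25 bits.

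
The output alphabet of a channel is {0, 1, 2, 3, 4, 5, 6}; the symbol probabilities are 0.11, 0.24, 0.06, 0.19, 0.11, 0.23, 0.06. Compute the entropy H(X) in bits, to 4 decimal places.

2.6247 bits

H = −Σ pᵢ log₂ pᵢ.
−0.11·log₂(0.11) = 0.3503
−0.24·log₂(0.24) = 0.4941
−0.06·log₂(0.06) = 0.2435
−0.19·log₂(0.19) = 0.4552
−0.11·log₂(0.11) = 0.3503
−0.23·log₂(0.23) = 0.4877
−0.06·log₂(0.06) = 0.2435
Sum ≈ 2.6247 → 2.6247 bits.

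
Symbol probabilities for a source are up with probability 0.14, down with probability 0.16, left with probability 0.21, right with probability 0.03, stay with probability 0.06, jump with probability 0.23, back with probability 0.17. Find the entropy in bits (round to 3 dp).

2.611 bits

H = −Σ pᵢ log₂ pᵢ.
−0.14·log₂(0.14) = 0.3971
−0.16·log₂(0.16) = 0.4230
−0.21·log₂(0.21) = 0.4728
−0.03·log₂(0.03) = 0.1518
−0.06·log₂(0.06) = 0.2435
−0.23·log₂(0.23) = 0.4877
−0.17·log₂(0.17) = 0.4346
Sum ≈ 2.6105 → 2.611 bits.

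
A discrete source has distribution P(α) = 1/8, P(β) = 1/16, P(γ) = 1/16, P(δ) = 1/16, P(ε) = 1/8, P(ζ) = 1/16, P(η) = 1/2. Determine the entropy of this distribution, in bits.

2.25 bits

Each probability is a power of 1/2, so log₂(1/p) is an integer.
H = Σ p·log₂(1/p) = 1/8·3 + 1/16·4 + 1/16·4 + 1/16·4 + 1/8·3 + 1/16·4 + 1/2·1 = 2.25 bits.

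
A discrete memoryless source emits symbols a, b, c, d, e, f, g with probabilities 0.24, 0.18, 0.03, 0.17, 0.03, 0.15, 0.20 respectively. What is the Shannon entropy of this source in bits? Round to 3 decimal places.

H = −Σ pᵢ log₂ pᵢ.
−0.24·log₂(0.24) = 0.4941
−0.18·log₂(0.18) = 0.4453
−0.03·log₂(0.03) = 0.1518
−0.17·log₂(0.17) = 0.4346
−0.03·log₂(0.03) = 0.1518
−0.15·log₂(0.15) = 0.4105
−0.20·log₂(0.20) = 0.4644
Sum ≈ 2.5525 → 2.552 bits.

2.552 bits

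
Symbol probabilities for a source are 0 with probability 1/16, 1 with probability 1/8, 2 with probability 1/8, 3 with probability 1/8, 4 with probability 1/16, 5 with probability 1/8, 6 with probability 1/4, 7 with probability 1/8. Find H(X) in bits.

2.875 bits

Each probability is a power of 1/2, so log₂(1/p) is an integer.
H = Σ p·log₂(1/p) = 1/16·4 + 1/8·3 + 1/8·3 + 1/8·3 + 1/16·4 + 1/8·3 + 1/4·2 + 1/8·3 = 2.875 bits.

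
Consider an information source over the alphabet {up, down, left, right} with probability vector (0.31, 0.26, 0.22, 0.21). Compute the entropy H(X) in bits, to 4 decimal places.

1.9825 bits

H = −Σ pᵢ log₂ pᵢ.
−0.31·log₂(0.31) = 0.5238
−0.26·log₂(0.26) = 0.5053
−0.22·log₂(0.22) = 0.4806
−0.21·log₂(0.21) = 0.4728
Sum ≈ 1.9825 → 1.9825 bits.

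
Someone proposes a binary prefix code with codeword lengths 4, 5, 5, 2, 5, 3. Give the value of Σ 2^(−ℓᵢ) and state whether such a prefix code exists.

0.53125; yes

With common denominator 2^5 = 32: Σ 2^(−ℓᵢ) = 2/32 + 1/32 + 1/32 + 8/32 + 1/32 + 4/32 = 17/32 = 0.53125.
Kraft's inequality requires Σ ≤ 1; here Σ = 0.53125 ≤ 1, so such a prefix code exists.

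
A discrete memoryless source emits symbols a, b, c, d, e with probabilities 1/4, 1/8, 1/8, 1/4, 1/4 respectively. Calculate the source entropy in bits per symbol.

Each probability is a power of 1/2, so log₂(1/p) is an integer.
H = Σ p·log₂(1/p) = 1/4·2 + 1/8·3 + 1/8·3 + 1/4·2 + 1/4·2 = 2.25 bits.

2.25 bits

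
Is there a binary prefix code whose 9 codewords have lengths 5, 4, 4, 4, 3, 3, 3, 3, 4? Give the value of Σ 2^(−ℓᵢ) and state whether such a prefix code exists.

With common denominator 2^5 = 32: Σ 2^(−ℓᵢ) = 1/32 + 2/32 + 2/32 + 2/32 + 4/32 + 4/32 + 4/32 + 4/32 + 2/32 = 25/32 = 0.78125.
Kraft's inequality requires Σ ≤ 1; here Σ = 0.78125 ≤ 1, so such a prefix code exists.

0.78125; yes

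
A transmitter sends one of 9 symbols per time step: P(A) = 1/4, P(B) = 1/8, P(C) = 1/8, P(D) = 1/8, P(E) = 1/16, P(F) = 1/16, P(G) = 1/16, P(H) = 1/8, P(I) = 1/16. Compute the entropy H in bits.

Each probability is a power of 1/2, so log₂(1/p) is an integer.
H = Σ p·log₂(1/p) = 1/4·2 + 1/8·3 + 1/8·3 + 1/8·3 + 1/16·4 + 1/16·4 + 1/16·4 + 1/8·3 + 1/16·4 = 3 bits.

3 bits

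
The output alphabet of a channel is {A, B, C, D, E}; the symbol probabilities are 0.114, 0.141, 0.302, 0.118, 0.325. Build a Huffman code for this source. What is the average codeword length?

2.232 bits/symbol

Repeatedly combine the two least-probable nodes; the expected code length is the sum of the merged weights.
merge 57/500 + 59/500 → 29/125
merge 141/1000 + 29/125 → 373/1000
merge 151/500 + 13/40 → 627/1000
merge 373/1000 + 627/1000 → 1
L = 29/125 + 373/1000 + 627/1000 + 1 = 279/125 = 2.232 bits/symbol.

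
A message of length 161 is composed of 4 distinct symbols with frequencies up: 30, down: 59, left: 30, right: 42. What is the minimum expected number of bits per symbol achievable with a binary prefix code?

Probabilities are the counts divided by 161.
Repeatedly combine the two least-probable nodes; the expected code length is the sum of the merged weights.
merge 30/161 + 30/161 → 60/161
merge 6/23 + 59/161 → 101/161
merge 60/161 + 101/161 → 1
L = 60/161 + 101/161 + 1 = 2 bits/symbol.

2 bits/symbol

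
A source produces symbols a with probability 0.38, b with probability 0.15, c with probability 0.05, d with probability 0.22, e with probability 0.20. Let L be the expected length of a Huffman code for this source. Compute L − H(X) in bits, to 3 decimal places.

Entropy H = −Σ p log₂ p ≈ 2.1021 bits.
Huffman merges: 1/20+3/20→1/5; 1/5+1/5→2/5; 11/50+19/50→3/5; 2/5+3/5→1. L = 11/5 ≈ 2.2000.
L − H = 2.2000 − 2.1021 = 0.098 bits.

0.098 bits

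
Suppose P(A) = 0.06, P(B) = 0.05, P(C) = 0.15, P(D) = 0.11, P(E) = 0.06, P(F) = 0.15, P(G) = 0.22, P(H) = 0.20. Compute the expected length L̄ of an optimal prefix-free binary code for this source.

Repeatedly combine the two least-probable nodes; the expected code length is the sum of the merged weights.
merge 1/20 + 3/50 → 11/100
merge 3/50 + 11/100 → 17/100
merge 11/100 + 3/20 → 13/50
merge 3/20 + 17/100 → 8/25
merge 1/5 + 11/50 → 21/50
merge 13/50 + 8/25 → 29/50
merge 21/50 + 29/50 → 1
L = 11/100 + 17/100 + 13/50 + 8/25 + 21/50 + 29/50 + 1 = 143/50 = 2.86 bits/symbol.

2.86 bits/symbol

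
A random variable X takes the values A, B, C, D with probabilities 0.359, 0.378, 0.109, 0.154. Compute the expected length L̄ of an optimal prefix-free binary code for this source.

Repeatedly combine the two least-probable nodes; the expected code length is the sum of the merged weights.
merge 109/1000 + 77/500 → 263/1000
merge 263/1000 + 359/1000 → 311/500
merge 189/500 + 311/500 → 1
L = 263/1000 + 311/500 + 1 = 377/200 = 1.885 bits/symbol.

1.885 bits/symbol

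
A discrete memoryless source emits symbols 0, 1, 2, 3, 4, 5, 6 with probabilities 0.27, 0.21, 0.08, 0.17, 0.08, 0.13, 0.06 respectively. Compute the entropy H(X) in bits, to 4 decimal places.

H = −Σ pᵢ log₂ pᵢ.
−0.27·log₂(0.27) = 0.5100
−0.21·log₂(0.21) = 0.4728
−0.08·log₂(0.08) = 0.2915
−0.17·log₂(0.17) = 0.4346
−0.08·log₂(0.08) = 0.2915
−0.13·log₂(0.13) = 0.3826
−0.06·log₂(0.06) = 0.2435
Sum ≈ 2.6266 → 2.6266 bits.

2.6266 bits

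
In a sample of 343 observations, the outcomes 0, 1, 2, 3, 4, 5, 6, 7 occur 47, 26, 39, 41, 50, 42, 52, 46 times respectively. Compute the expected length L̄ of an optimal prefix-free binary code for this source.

3 bits/symbol

Probabilities are the counts divided by 343.
Repeatedly combine the two least-probable nodes; the expected code length is the sum of the merged weights.
merge 26/343 + 39/343 → 65/343
merge 41/343 + 6/49 → 83/343
merge 46/343 + 47/343 → 93/343
merge 50/343 + 52/343 → 102/343
merge 65/343 + 83/343 → 148/343
merge 93/343 + 102/343 → 195/343
merge 148/343 + 195/343 → 1
L = 65/343 + 83/343 + 93/343 + 102/343 + 148/343 + 195/343 + 1 = 3 bits/symbol.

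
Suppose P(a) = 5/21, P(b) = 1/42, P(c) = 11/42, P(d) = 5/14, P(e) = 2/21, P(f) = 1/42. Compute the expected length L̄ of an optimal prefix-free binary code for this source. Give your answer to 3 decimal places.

2.190 bits/symbol

Repeatedly combine the two least-probable nodes; the expected code length is the sum of the merged weights.
merge 1/42 + 1/42 → 1/21
merge 1/21 + 2/21 → 1/7
merge 1/7 + 5/21 → 8/21
merge 11/42 + 5/14 → 13/21
merge 8/21 + 13/21 → 1
L = 1/21 + 1/7 + 8/21 + 13/21 + 1 = 46/21 ≈ 2.190 bits/symbol.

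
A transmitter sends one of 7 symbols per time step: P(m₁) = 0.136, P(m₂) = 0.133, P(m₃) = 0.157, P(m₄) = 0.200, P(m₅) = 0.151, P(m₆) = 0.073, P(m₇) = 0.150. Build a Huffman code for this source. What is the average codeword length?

Repeatedly combine the two least-probable nodes; the expected code length is the sum of the merged weights.
merge 73/1000 + 133/1000 → 103/500
merge 17/125 + 3/20 → 143/500
merge 151/1000 + 157/1000 → 77/250
merge 1/5 + 103/500 → 203/500
merge 143/500 + 77/250 → 297/500
merge 203/500 + 297/500 → 1
L = 103/500 + 143/500 + 77/250 + 203/500 + 297/500 + 1 = 14/5 = 2.8 bits/symbol.

2.8 bits/symbol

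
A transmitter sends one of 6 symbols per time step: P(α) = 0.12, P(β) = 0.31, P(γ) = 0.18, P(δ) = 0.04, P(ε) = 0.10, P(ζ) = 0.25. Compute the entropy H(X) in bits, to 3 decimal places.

2.354 bits

H = −Σ pᵢ log₂ pᵢ.
−0.12·log₂(0.12) = 0.3671
−0.31·log₂(0.31) = 0.5238
−0.18·log₂(0.18) = 0.4453
−0.04·log₂(0.04) = 0.1858
−0.10·log₂(0.10) = 0.3322
−0.25·log₂(0.25) = 0.5000
Sum ≈ 2.3541 → 2.354 bits.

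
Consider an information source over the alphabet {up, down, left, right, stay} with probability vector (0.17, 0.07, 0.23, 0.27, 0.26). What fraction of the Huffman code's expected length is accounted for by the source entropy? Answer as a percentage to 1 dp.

Entropy H = −Σ p log₂ p ≈ 2.2061 bits.
Huffman merges: 7/100+17/100→6/25; 23/100+6/25→47/100; 13/50+27/100→53/100; 47/100+53/100→1. L = 56/25 ≈ 2.2400.
Efficiency = H/L = 2.2061/2.2400 = 98.5%.

98.5%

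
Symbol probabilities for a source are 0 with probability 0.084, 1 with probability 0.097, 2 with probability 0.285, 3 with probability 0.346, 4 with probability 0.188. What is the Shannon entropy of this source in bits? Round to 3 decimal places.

H = −Σ pᵢ log₂ pᵢ.
−0.084·log₂(0.084) = 0.3002
−0.097·log₂(0.097) = 0.3265
−0.285·log₂(0.285) = 0.5161
−0.346·log₂(0.346) = 0.5298
−0.188·log₂(0.188) = 0.4533
Sum ≈ 2.1259 → 2.126 bits.

2.126 bits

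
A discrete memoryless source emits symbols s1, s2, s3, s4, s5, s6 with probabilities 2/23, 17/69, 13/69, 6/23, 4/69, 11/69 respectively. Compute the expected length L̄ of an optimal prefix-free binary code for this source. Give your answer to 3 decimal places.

2.449 bits/symbol

Repeatedly combine the two least-probable nodes; the expected code length is the sum of the merged weights.
merge 4/69 + 2/23 → 10/69
merge 10/69 + 11/69 → 7/23
merge 13/69 + 17/69 → 10/23
merge 6/23 + 7/23 → 13/23
merge 10/23 + 13/23 → 1
L = 10/69 + 7/23 + 10/23 + 13/23 + 1 = 169/69 ≈ 2.449 bits/symbol.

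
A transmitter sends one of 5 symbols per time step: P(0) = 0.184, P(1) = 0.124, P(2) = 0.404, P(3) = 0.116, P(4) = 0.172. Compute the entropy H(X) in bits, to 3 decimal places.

2.148 bits

H = −Σ pᵢ log₂ pᵢ.
−0.184·log₂(0.184) = 0.4494
−0.124·log₂(0.124) = 0.3734
−0.404·log₂(0.404) = 0.5283
−0.116·log₂(0.116) = 0.3605
−0.172·log₂(0.172) = 0.4368
Sum ≈ 2.1484 → 2.148 bits.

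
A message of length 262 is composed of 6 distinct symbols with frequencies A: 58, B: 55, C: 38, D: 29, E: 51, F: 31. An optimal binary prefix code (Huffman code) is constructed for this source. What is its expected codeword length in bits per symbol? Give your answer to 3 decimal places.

Probabilities are the counts divided by 262.
Repeatedly combine the two least-probable nodes; the expected code length is the sum of the merged weights.
merge 29/262 + 31/262 → 30/131
merge 19/131 + 51/262 → 89/262
merge 55/262 + 29/131 → 113/262
merge 30/131 + 89/262 → 149/262
merge 113/262 + 149/262 → 1
L = 30/131 + 89/262 + 113/262 + 149/262 + 1 = 673/262 ≈ 2.569 bits/symbol.

2.569 bits/symbol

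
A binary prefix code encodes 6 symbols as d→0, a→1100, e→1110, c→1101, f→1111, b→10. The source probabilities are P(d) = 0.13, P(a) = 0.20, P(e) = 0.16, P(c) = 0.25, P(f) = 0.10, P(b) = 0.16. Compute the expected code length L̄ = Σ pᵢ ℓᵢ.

3.29 bits/symbol

L̄ = Σ pᵢ·ℓᵢ = 0.13·1 + 0.20·4 + 0.16·4 + 0.25·4 + 0.10·4 + 0.16·2 = 3.29 bits/symbol.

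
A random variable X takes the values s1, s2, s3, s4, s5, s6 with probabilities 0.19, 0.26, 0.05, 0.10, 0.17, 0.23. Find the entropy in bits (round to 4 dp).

2.4311 bits

H = −Σ pᵢ log₂ pᵢ.
−0.19·log₂(0.19) = 0.4552
−0.26·log₂(0.26) = 0.5053
−0.05·log₂(0.05) = 0.2161
−0.10·log₂(0.10) = 0.3322
−0.17·log₂(0.17) = 0.4346
−0.23·log₂(0.23) = 0.4877
Sum ≈ 2.4311 → 2.4311 bits.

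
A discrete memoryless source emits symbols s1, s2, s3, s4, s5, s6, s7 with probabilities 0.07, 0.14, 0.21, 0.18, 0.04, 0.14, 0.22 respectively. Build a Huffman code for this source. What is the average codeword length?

2.68 bits/symbol

Repeatedly combine the two least-probable nodes; the expected code length is the sum of the merged weights.
merge 1/25 + 7/100 → 11/100
merge 11/100 + 7/50 → 1/4
merge 7/50 + 9/50 → 8/25
merge 21/100 + 11/50 → 43/100
merge 1/4 + 8/25 → 57/100
merge 43/100 + 57/100 → 1
L = 11/100 + 1/4 + 8/25 + 43/100 + 57/100 + 1 = 67/25 = 2.68 bits/symbol.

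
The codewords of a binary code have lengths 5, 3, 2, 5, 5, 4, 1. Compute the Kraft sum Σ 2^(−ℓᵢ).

With common denominator 2^5 = 32: Σ 2^(−ℓᵢ) = 1/32 + 4/32 + 8/32 + 1/32 + 1/32 + 2/32 + 16/32 = 33/32 = 1.03125.

1.03125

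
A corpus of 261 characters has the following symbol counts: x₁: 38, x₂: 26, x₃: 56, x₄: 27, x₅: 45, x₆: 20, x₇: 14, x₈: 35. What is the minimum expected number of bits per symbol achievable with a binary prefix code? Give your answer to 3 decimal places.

2.916 bits/symbol

Probabilities are the counts divided by 261.
Repeatedly combine the two least-probable nodes; the expected code length is the sum of the merged weights.
merge 14/261 + 20/261 → 34/261
merge 26/261 + 3/29 → 53/261
merge 34/261 + 35/261 → 23/87
merge 38/261 + 5/29 → 83/261
merge 53/261 + 56/261 → 109/261
merge 23/87 + 83/261 → 152/261
merge 109/261 + 152/261 → 1
L = 34/261 + 53/261 + 23/87 + 83/261 + 109/261 + 152/261 + 1 = 761/261 ≈ 2.916 bits/symbol.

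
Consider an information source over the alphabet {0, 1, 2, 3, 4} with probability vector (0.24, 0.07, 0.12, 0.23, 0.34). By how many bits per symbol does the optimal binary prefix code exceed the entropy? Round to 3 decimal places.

0.043 bits

Entropy H = −Σ p log₂ p ≈ 2.1466 bits.
Huffman merges: 7/100+3/25→19/100; 19/100+23/100→21/50; 6/25+17/50→29/50; 21/50+29/50→1. L = 219/100 ≈ 2.1900.
L − H = 2.1900 − 2.1466 = 0.043 bits.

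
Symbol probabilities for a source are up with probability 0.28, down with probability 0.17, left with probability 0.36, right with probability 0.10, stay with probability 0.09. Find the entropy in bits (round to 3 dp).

H = −Σ pᵢ log₂ pᵢ.
−0.28·log₂(0.28) = 0.5142
−0.17·log₂(0.17) = 0.4346
−0.36·log₂(0.36) = 0.5306
−0.10·log₂(0.10) = 0.3322
−0.09·log₂(0.09) = 0.3127
Sum ≈ 2.1243 → 2.124 bits.

2.124 bits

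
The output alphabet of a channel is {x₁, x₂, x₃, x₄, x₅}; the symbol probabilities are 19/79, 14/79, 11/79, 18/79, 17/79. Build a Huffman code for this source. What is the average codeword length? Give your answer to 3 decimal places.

Repeatedly combine the two least-probable nodes; the expected code length is the sum of the merged weights.
merge 11/79 + 14/79 → 25/79
merge 17/79 + 18/79 → 35/79
merge 19/79 + 25/79 → 44/79
merge 35/79 + 44/79 → 1
L = 25/79 + 35/79 + 44/79 + 1 = 183/79 ≈ 2.316 bits/symbol.

2.316 bits/symbol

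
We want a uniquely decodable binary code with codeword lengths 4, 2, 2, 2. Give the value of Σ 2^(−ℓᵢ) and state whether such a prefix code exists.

With common denominator 2^4 = 16: Σ 2^(−ℓᵢ) = 1/16 + 4/16 + 4/16 + 4/16 = 13/16 = 0.8125.
Kraft's inequality requires Σ ≤ 1; here Σ = 0.8125 ≤ 1, so such a prefix code exists.

0.8125; yes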